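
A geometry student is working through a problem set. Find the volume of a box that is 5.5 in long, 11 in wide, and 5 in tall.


Shape: rectangular prism
l = 5.5 in, w = 11 in, h = 5 in
Formula: V = l * w * h
V = 5.5 * 11 * 5
V = 60.5 * 5
V = 302.5
302.5 in^3


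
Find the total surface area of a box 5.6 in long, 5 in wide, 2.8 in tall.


Shape: rectangular prism
l = 5.6 in, w = 5 in, h = 2.8 in
Formula: SA = 2(lw + lh + wh)
lw = 28, lh = 15.68, wh = 14
lw + lh + wh = 57.68
SA = 2 * 57.68
SA = 115.36
115.36 in^2


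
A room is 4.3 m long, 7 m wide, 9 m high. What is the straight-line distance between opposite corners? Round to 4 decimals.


Shape: rectangular box (space diagonal)
l = 4.3 m, w = 7 m, h = 9 m
Visualize: the diagonal of the base, then a right triangle with that diagonal and the height.
Formula: d = sqrt(l^2 + w^2 + h^2)
l^2 + w^2 + h^2 = 18.49 + 49 + 81 = 148.49
d = sqrt(148.49)
d = 12.1856
12.1856 m


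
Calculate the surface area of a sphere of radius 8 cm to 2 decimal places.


Shape: sphere
Radius r = 8 cm
Formula: SA = 4 * pi * r^2
r^2 = 64
SA = 4 * pi * 64
SA = 256 * pi
SA = 804.25
804.25 cm^2


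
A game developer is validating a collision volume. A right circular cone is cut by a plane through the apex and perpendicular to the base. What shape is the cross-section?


Solid: right circular cone
Cutting plane: through the apex and perpendicular to the base
Visualize the intersection of the plane with the solid's surface.
The boundary of the cut region is a isosceles triangle.
isosceles triangle


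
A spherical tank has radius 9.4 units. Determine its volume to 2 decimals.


Shape: sphere
Radius r = 9.4 units
Formula: V = (4/3) * pi * r^3
r^3 = 830.584
(4/3) * 830.584 = 1107.445333
V = 1107.445333 * pi
V = 3479.14
3479.14 units^3


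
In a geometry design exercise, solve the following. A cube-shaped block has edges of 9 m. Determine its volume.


Shape: cube
Side s = 9 m
Formula: V = s^3
V = 9 * 9 * 9
V = 81 * 9
V = 729
729 m^3


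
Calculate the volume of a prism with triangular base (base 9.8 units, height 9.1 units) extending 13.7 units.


Shape: triangular prism
Triangle base = 9.8 units, triangle height = 9.1 units, prism length L = 13.7 units
Formula: V = (1/2 * b * h_tri) * L
Cross-section area = 0.5 * 9.8 * 9.1 = 44.59
V = 44.59 * 13.7
V = 610.883
610.883 units^3


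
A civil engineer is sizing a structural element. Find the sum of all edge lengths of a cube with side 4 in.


Shape: cube
Side s = 4 in
A cube has 12 edges, all equal.
Formula: total edge length = 12 * s
Total = 12 * 4
Total = 48
48 in


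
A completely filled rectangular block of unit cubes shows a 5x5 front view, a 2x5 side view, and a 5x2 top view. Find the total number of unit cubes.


Orthographic views of a solid rectangular block:
Front view 5 x 5 -> length = 5, height = 5
Side view 2 x 5 -> width = 2, height = 5 (consistent)
Top view 5 x 2 -> confirms length = 5, width = 2
The block is 5 x 2 x 5.
Total unit cubes = 5 * 2 * 5 = 50
50 unit cubes


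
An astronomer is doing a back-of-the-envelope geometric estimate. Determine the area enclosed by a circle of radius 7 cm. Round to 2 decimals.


Shape: circle
Radius r = 7 cm
Formula: A = pi * r^2
r^2 = 7^2 = 49
A = pi * 49
A = 153.94
153.94 cm^2


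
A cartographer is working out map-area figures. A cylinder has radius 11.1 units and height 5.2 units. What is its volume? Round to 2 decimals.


Shape: cylinder
Radius r = 11.1 units, Height h = 5.2 units
Formula: V = pi * r^2 * h
r^2 = 123.21
V = pi * 123.21 * 5.2
V = 640.692 * pi
V = 2012.79
2012.79 units^3


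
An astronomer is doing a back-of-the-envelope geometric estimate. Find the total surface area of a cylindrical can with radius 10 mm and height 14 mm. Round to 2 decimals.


Shape: closed cylinder
Radius r = 10 mm, Height h = 14 mm
Formula: SA = 2*pi*r^2 + 2*pi*r*h = 2*pi*r*(r + h)
r + h = 24
2 * r * (r + h) = 2 * 10 * 24 = 480
SA = 480 * pi
SA = 1507.96
1507.96 mm^2


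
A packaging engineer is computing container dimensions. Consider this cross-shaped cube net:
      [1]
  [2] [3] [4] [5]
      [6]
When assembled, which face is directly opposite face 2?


Net: cross layout. Take square 3 as the base (bottom).
Fold the four squares in the horizontal row up around 3: 2 -> left, 4 -> right, 5 wraps to the top.
Fold 1 and 6 up from 3: 1 -> back, 6 -> front.
Opposite pairs are therefore: (1, 6), (2, 4), (3, 5).
Face 2 is opposite face 4.
face 4


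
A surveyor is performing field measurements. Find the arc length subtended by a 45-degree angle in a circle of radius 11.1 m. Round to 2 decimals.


Shape: circular arc
Radius r = 11.1 m, Angle = 45 degrees
Formula: L = (angle/360) * 2 * pi * r
2 * pi * r = 22.2 * pi
L = (45/360) * 22.2 * pi
L = 2.775 * pi
L = 8.72
8.72 m


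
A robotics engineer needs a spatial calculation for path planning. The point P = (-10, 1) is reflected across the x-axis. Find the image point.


Transformation: reflection
Original point: (-10, 1)
Rule for reflection over the x-axis: (x, y) -> (x, -y)
Apply: (-10, 1) -> (-10, -1)
(-10, -1)


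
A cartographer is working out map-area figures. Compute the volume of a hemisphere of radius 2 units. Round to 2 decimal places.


Shape: hemisphere (half of a sphere)
Radius r = 2 units
Formula: V = (1/2) * (4/3) * pi * r^3 = (2/3) * pi * r^3
r^3 = 8
(2/3) * 8 = 5.333333
V = 5.333333 * pi
V = 16.76
16.76 units^3


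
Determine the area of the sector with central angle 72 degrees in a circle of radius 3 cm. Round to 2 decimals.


Shape: circular sector
Radius r = 3 cm, Angle = 72 degrees
Formula: A = (angle/360) * pi * r^2
r^2 = 9
Fraction of circle = 72/360
A = (72/360) * pi * 9
A = 1.8 * pi
A = 5.65
5.65 cm^2


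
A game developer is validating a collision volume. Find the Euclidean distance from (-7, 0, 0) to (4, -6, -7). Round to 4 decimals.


3D distance between two points
P1 = (-7, 0, 0), P2 = (4, -6, -7)
Formula: d = sqrt((x2-x1)^2 + (y2-y1)^2 + (z2-z1)^2)
dx = 4 - -7 = 11
dy = -6 - 0 = -6
dz = -7 - 0 = -7
dx^2 + dy^2 + dz^2 = 121 + 36 + 49 = 206
d = sqrt(206)
d = 14.3527
14.3527 units


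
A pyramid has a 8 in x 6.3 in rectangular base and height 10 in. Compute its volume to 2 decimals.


Shape: rectangular pyramid
Base: 8 in x 6.3 in, Height h = 10 in
Formula: V = (1/3) * base_area * h
base_area = 8 * 6.3 = 50.4
base_area * h = 50.4 * 10 = 504
V = 504 / 3
V = 168
168 in^3


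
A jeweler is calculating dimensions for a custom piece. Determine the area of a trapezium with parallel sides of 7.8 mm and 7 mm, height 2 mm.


Shape: trapezoid
Parallel sides a = 7.8 mm, b = 7 mm; Height h = 2 mm
Formula: A = (a + b) * h / 2
a + b = 7.8 + 7 = 14.8
A = 14.8 * 2 / 2
A = 29.6 / 2
A = 14.8
14.8 mm^2


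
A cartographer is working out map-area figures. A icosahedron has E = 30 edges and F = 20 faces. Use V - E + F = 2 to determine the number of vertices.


Polyhedron: icosahedron
Euler's formula for convex polyhedra: V - E + F = 2
Given: E = 30 edges and F = 20 faces
Solve for V:
V = 2 + E - F = 2 + 30 - 20 = 12
12 vertices


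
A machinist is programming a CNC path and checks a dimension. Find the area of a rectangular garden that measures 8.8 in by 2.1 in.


Shape: rectangle
Length l = 8.8 in, Width w = 2.1 in
Formula: A = l * w
A = 8.8 * 2.1
A = 18.48
18.48 in^2


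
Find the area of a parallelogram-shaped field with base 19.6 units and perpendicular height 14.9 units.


Shape: parallelogram
Base b = 19.6 units, Height h = 14.9 units
Formula: A = b * h
A = 19.6 * 14.9
A = 292.04
292.04 units^2


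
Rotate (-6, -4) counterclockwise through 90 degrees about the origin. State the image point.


Transformation: rotation about the origin
Original point: (-6, -4)
Rule for 90 deg counterclockwise: (x, y) -> (-y, x)
Apply: (-6, -4) -> (4, -6)
(4, -6)


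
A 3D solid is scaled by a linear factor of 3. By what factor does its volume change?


Linear scale factor k = 3
Rule: under a linear scaling by k, volumes scale by k^3.
k^3 = 3 * 3 * 3
k^3 = 9 * 3
k^3 = 27
Volume scales by a factor of 27.
27 (dimensionless)


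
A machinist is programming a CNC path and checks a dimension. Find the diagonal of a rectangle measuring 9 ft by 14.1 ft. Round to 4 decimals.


Shape: rectangle (diagonal via Pythagoras)
Sides: 9 ft and 14.1 ft
Formula: d = sqrt(l^2 + w^2)
l^2 = 81, w^2 = 198.81
l^2 + w^2 = 279.81
d = sqrt(279.81)
d = 16.7275
16.7275 ft


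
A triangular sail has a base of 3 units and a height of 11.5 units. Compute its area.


Shape: triangle
Base b = 3 units, Height h = 11.5 units
Formula: A = (1/2) * b * h
A = 0.5 * 3 * 11.5
A = 0.5 * 34.5
A = 17.25
17.25 units^2


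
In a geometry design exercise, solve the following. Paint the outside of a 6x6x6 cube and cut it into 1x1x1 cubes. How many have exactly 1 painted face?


Large cube: 6 x 6 x 6, cut into unit cubes.
n = 6, so n - 2 = 4
Cubes with 1 painted face lie in the interior of each face.
A cube has 6 faces; each contributes (n - 2)^2 = 16 such cubes.
Count = 6 * 16 = 96
96 unit cubes


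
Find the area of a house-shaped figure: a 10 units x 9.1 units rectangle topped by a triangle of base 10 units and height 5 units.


Composite shape: rectangle + triangle
Rectangle area = 10 * 9.1 = 91
Triangle area = 0.5 * 10 * 5 = 25
Total = 91 + 25
Total = 116
116 units^2


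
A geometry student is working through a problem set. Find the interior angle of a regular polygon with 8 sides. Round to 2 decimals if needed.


Shape: regular octagon (8 sides)
Formula: interior angle = (n - 2) * 180 / n
(n - 2) = 6
(n - 2) * 180 = 1080
angle = 1080 / 8
angle = 135
135 degrees


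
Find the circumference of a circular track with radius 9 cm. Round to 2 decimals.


Shape: circle
Radius r = 9 cm
Formula: C = 2 * pi * r
C = 2 * pi * 9
C = 18 * pi
C = 56.55
56.55 cm


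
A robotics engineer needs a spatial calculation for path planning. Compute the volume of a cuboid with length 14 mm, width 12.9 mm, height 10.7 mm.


Shape: rectangular prism
l = 14 mm, w = 12.9 mm, h = 10.7 mm
Formula: V = l * w * h
V = 14 * 12.9 * 10.7
V = 180.6 * 10.7
V = 1932.42
1932.42 mm^3


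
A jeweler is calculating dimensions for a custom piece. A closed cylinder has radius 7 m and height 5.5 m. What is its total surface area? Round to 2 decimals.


Shape: closed cylinder
Radius r = 7 m, Height h = 5.5 m
Formula: SA = 2*pi*r^2 + 2*pi*r*h = 2*pi*r*(r + h)
r + h = 12.5
2 * r * (r + h) = 2 * 7 * 12.5 = 175
SA = 175 * pi
SA = 549.78
549.78 m^2


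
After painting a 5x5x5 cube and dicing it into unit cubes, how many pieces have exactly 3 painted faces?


Large cube: 5 x 5 x 5, cut into unit cubes.
Cubes with 3 painted faces are at the corners. A cube always has 8 corners.
Count = 8
8 unit cubes


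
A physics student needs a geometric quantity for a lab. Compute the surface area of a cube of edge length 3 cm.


Shape: cube
Side s = 3 cm
A cube has 6 square faces.
Formula: SA = 6 * s^2
s^2 = 9
SA = 6 * 9
SA = 54
54 cm^2


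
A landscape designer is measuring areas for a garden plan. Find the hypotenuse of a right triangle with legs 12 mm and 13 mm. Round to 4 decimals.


Shape: right triangle
Legs a = 12 mm, b = 13 mm
Formula: c = sqrt(a^2 + b^2)
a^2 = 144, b^2 = 169
a^2 + b^2 = 313
c = sqrt(313)
c = 17.6918
17.6918 mm


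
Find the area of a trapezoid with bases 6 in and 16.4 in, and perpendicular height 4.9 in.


Shape: trapezoid
Parallel sides a = 6 in, b = 16.4 in; Height h = 4.9 in
Formula: A = (a + b) * h / 2
a + b = 6 + 16.4 = 22.4
A = 22.4 * 4.9 / 2
A = 109.76 / 2
A = 54.88
54.88 in^2


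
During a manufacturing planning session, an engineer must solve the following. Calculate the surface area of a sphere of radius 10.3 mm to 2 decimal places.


Shape: sphere
Radius r = 10.3 mm
Formula: SA = 4 * pi * r^2
r^2 = 106.09
SA = 4 * pi * 106.09
SA = 424.36 * pi
SA = 1333.17
1333.17 mm^2


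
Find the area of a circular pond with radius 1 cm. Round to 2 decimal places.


Shape: circle
Radius r = 1 cm
Formula: A = pi * r^2
r^2 = 1^2 = 1
A = pi * 1
A = 3.14
3.14 cm^2


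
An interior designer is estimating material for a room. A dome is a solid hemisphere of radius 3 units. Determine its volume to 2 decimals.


Shape: hemisphere (half of a sphere)
Radius r = 3 units
Formula: V = (1/2) * (4/3) * pi * r^3 = (2/3) * pi * r^3
r^3 = 27
(2/3) * 27 = 18
V = 18 * pi
V = 56.55
56.55 units^3


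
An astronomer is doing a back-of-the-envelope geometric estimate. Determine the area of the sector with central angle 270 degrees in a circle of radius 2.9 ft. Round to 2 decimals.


Shape: circular sector
Radius r = 2.9 ft, Angle = 270 degrees
Formula: A = (angle/360) * pi * r^2
r^2 = 8.41
Fraction of circle = 270/360
A = (270/360) * pi * 8.41
A = 6.3075 * pi
A = 19.82
19.82 ft^2


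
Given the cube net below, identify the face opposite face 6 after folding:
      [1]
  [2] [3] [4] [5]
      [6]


Net: cross layout. Take square 3 as the base (bottom).
Fold the four squares in the horizontal row up around 3: 2 -> left, 4 -> right, 5 wraps to the top.
Fold 1 and 6 up from 3: 1 -> back, 6 -> front.
Opposite pairs are therefore: (1, 6), (2, 4), (3, 5).
Face 6 is opposite face 1.
face 1


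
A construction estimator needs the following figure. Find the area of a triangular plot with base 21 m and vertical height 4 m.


Shape: triangle
Base b = 21 m, Height h = 4 m
Formula: A = (1/2) * b * h
A = 0.5 * 21 * 4
A = 0.5 * 84
A = 42
42 m^2


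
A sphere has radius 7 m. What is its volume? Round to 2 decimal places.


Shape: sphere
Radius r = 7 m
Formula: V = (4/3) * pi * r^3
r^3 = 343
(4/3) * 343 = 457.333333
V = 457.333333 * pi
V = 1436.76
1436.76 m^3


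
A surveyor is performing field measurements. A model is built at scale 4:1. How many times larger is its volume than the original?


Linear scale factor k = 4
Rule: under a linear scaling by k, volumes scale by k^3.
k^3 = 4 * 4 * 4
k^3 = 16 * 4
k^3 = 64
Volume scales by a factor of 64.
64 (dimensionless)


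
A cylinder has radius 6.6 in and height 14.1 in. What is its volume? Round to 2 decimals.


Shape: cylinder
Radius r = 6.6 in, Height h = 14.1 in
Formula: V = pi * r^2 * h
r^2 = 43.56
V = pi * 43.56 * 14.1
V = 614.196 * pi
V = 1929.55
1929.55 in^3


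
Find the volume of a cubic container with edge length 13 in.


Shape: cube
Side s = 13 in
Formula: V = s^3
V = 13 * 13 * 13
V = 169 * 13
V = 2197
2197 in^3


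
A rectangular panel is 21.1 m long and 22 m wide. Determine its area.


Shape: rectangle
Length l = 21.1 m, Width w = 22 m
Formula: A = l * w
A = 21.1 * 22
A = 464.2
464.2 m^2


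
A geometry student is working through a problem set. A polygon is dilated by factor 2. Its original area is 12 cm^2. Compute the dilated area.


Linear scale factor k = 2
Original area = 12 cm^2
Rule: under a linear scaling by k, areas scale by k^2.
k^2 = 2^2 = 4
New area = 12 * 4
New area = 48
48 cm^2


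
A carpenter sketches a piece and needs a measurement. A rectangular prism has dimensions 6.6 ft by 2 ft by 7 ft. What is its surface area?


Shape: rectangular prism
l = 6.6 ft, w = 2 ft, h = 7 ft
Formula: SA = 2(lw + lh + wh)
lw = 13.2, lh = 46.2, wh = 14
lw + lh + wh = 73.4
SA = 2 * 73.4
SA = 146.8
146.8 ft^2


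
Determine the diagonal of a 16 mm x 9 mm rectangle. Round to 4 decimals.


Shape: rectangle (diagonal via Pythagoras)
Sides: 16 mm and 9 mm
Formula: d = sqrt(l^2 + w^2)
l^2 = 256, w^2 = 81
l^2 + w^2 = 337
d = sqrt(337)
d = 18.3576
18.3576 mm


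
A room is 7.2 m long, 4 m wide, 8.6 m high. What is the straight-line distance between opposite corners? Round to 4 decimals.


Shape: rectangular box (space diagonal)
l = 7.2 m, w = 4 m, h = 8.6 m
Visualize: the diagonal of the base, then a right triangle with that diagonal and the height.
Formula: d = sqrt(l^2 + w^2 + h^2)
l^2 + w^2 + h^2 = 51.84 + 16 + 73.96 = 141.8
d = sqrt(141.8)
d = 11.908
11.908 m


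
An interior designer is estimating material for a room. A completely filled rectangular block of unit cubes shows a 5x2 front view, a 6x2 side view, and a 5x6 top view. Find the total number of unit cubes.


Orthographic views of a solid rectangular block:
Front view 5 x 2 -> length = 5, height = 2
Side view 6 x 2 -> width = 6, height = 2 (consistent)
Top view 5 x 6 -> confirms length = 5, width = 6
The block is 5 x 6 x 2.
Total unit cubes = 5 * 6 * 2 = 60
60 unit cubes


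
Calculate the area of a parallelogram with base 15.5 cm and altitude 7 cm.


Shape: parallelogram
Base b = 15.5 cm, Height h = 7 cm
Formula: A = b * h
A = 15.5 * 7
A = 108.5
108.5 cm^2


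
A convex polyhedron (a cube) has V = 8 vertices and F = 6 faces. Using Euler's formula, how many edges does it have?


Polyhedron: cube
Euler's formula for convex polyhedra: V - E + F = 2
Given: V = 8 vertices and F = 6 faces
Solve for E:
E = V + F - 2 = 8 + 6 - 2 = 12
12 edges


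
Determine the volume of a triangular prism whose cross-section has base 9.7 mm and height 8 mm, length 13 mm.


Shape: triangular prism
Triangle base = 9.7 mm, triangle height = 8 mm, prism length L = 13 mm
Formula: V = (1/2 * b * h_tri) * L
Cross-section area = 0.5 * 9.7 * 8 = 38.8
V = 38.8 * 13
V = 504.4
504.4 mm^3


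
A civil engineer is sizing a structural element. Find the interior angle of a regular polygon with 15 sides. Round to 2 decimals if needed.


Shape: regular pentadecagon (15 sides)
Formula: interior angle = (n - 2) * 180 / n
(n - 2) = 13
(n - 2) * 180 = 2340
angle = 2340 / 15
angle = 156
156 degrees


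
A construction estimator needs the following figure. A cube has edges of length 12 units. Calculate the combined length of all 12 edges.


Shape: cube
Side s = 12 units
A cube has 12 edges, all equal.
Formula: total edge length = 12 * s
Total = 12 * 12
Total = 144
144 units


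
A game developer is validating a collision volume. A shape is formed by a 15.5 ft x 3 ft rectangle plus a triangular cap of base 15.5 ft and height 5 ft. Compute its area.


Composite shape: rectangle + triangle
Rectangle area = 15.5 * 3 = 46.5
Triangle area = 0.5 * 15.5 * 5 = 38.75
Total = 46.5 + 38.75
Total = 85.25
85.25 ft^2


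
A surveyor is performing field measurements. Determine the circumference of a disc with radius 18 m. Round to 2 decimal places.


Shape: circle
Radius r = 18 m
Formula: C = 2 * pi * r
C = 2 * pi * 18
C = 36 * pi
C = 113.1
113.1 m


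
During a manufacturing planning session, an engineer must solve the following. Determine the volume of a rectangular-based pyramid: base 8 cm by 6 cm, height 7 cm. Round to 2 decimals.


Shape: rectangular pyramid
Base: 8 cm x 6 cm, Height h = 7 cm
Formula: V = (1/3) * base_area * h
base_area = 8 * 6 = 48
base_area * h = 48 * 7 = 336
V = 336 / 3
V = 112
112 cm^3


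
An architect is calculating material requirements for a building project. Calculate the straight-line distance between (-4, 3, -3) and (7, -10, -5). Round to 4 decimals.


3D distance between two points
P1 = (-4, 3, -3), P2 = (7, -10, -5)
Formula: d = sqrt((x2-x1)^2 + (y2-y1)^2 + (z2-z1)^2)
dx = 7 - -4 = 11
dy = -10 - 3 = -13
dz = -5 - -3 = -2
dx^2 + dy^2 + dz^2 = 121 + 169 + 4 = 294
d = sqrt(294)
d = 17.1464
17.1464 units


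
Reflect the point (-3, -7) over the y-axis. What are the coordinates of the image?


Transformation: reflection
Original point: (-3, -7)
Rule for reflection over the y-axis: (x, y) -> (-x, y)
Apply: (-3, -7) -> (3, -7)
(3, -7)


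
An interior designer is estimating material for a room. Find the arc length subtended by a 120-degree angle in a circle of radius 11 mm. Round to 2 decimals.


Shape: circular arc
Radius r = 11 mm, Angle = 120 degrees
Formula: L = (angle/360) * 2 * pi * r
2 * pi * r = 22 * pi
L = (120/360) * 22 * pi
L = 7.333333 * pi
L = 23.04
23.04 mm


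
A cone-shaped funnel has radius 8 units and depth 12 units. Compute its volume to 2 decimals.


Shape: cone
Radius r = 8 units, Height h = 12 units
Formula: V = (1/3) * pi * r^2 * h
r^2 = 64
pi * r^2 * h = pi * 64 * 12 = 768 * pi
V = 768 * pi / 3
V = 804.25
804.25 units^3


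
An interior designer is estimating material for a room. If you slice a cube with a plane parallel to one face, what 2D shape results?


Solid: cube
Cutting plane: parallel to one face
Visualize the intersection of the plane with the solid's surface.
The boundary of the cut region is a square.
square


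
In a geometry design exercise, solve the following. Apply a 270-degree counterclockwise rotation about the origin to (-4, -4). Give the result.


Transformation: rotation about the origin
Original point: (-4, -4)
Rule for 270 deg counterclockwise: (x, y) -> (y, -x)
Apply: (-4, -4) -> (-4, 4)
(-4, 4)


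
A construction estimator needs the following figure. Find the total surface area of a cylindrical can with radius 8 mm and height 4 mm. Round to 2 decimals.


Shape: closed cylinder
Radius r = 8 mm, Height h = 4 mm
Formula: SA = 2*pi*r^2 + 2*pi*r*h = 2*pi*r*(r + h)
r + h = 12
2 * r * (r + h) = 2 * 8 * 12 = 192
SA = 192 * pi
SA = 603.19
603.19 mm^2


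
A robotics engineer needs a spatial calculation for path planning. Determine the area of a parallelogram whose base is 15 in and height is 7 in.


Shape: parallelogram
Base b = 15 in, Height h = 7 in
Formula: A = b * h
A = 15 * 7
A = 105
105 in^2


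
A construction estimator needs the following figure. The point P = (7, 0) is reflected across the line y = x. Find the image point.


Transformation: reflection
Original point: (7, 0)
Rule for reflection over y = x: (x, y) -> (y, x)
Apply: (7, 0) -> (0, 7)
(0, 7)


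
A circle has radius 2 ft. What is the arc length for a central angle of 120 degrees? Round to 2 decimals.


Shape: circular arc
Radius r = 2 ft, Angle = 120 degrees
Formula: L = (angle/360) * 2 * pi * r
2 * pi * r = 4 * pi
L = (120/360) * 4 * pi
L = 1.333333 * pi
L = 4.19
4.19 ft


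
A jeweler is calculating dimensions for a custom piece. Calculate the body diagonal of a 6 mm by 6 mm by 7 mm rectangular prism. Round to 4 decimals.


Shape: rectangular box (space diagonal)
l = 6 mm, w = 6 mm, h = 7 mm
Visualize: the diagonal of the base, then a right triangle with that diagonal and the height.
Formula: d = sqrt(l^2 + w^2 + h^2)
l^2 + w^2 + h^2 = 36 + 36 + 49 = 121
d = sqrt(121)
d = 11.0
11 mm


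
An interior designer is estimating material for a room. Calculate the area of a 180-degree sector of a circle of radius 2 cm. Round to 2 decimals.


Shape: circular sector
Radius r = 2 cm, Angle = 180 degrees
Formula: A = (angle/360) * pi * r^2
r^2 = 4
Fraction of circle = 180/360
A = (180/360) * pi * 4
A = 2 * pi
A = 6.28
6.28 cm^2


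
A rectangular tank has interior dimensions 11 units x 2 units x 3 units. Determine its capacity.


Shape: rectangular prism
l = 11 units, w = 2 units, h = 3 units
Formula: V = l * w * h
V = 11 * 2 * 3
V = 22 * 3
V = 66
66 units^3


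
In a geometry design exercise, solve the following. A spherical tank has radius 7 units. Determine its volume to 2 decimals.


Shape: sphere
Radius r = 7 units
Formula: V = (4/3) * pi * r^3
r^3 = 343
(4/3) * 343 = 457.333333
V = 457.333333 * pi
V = 1436.76
1436.76 units^3


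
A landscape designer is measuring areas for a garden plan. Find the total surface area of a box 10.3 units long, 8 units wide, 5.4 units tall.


Shape: rectangular prism
l = 10.3 units, w = 8 units, h = 5.4 units
Formula: SA = 2(lw + lh + wh)
lw = 82.4, lh = 55.62, wh = 43.2
lw + lh + wh = 181.22
SA = 2 * 181.22
SA = 362.44
362.44 units^2


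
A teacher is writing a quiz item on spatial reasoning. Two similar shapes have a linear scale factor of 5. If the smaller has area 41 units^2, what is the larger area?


Linear scale factor k = 5
Original area = 41 units^2
Rule: under a linear scaling by k, areas scale by k^2.
k^2 = 5^2 = 25
New area = 41 * 25
New area = 1025
1025 units^2


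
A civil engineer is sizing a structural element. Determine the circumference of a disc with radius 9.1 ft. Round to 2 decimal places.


Shape: circle
Radius r = 9.1 ft
Formula: C = 2 * pi * r
C = 2 * pi * 9.1
C = 18.2 * pi
C = 57.18
57.18 ft


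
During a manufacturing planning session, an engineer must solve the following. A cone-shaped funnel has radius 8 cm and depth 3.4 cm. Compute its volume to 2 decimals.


Shape: cone
Radius r = 8 cm, Height h = 3.4 cm
Formula: V = (1/3) * pi * r^2 * h
r^2 = 64
pi * r^2 * h = pi * 64 * 3.4 = 217.6 * pi
V = 217.6 * pi / 3
V = 227.87
227.87 cm^3


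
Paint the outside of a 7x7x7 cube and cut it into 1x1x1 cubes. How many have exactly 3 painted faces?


Large cube: 7 x 7 x 7, cut into unit cubes.
Cubes with 3 painted faces are at the corners. A cube always has 8 corners.
Count = 8
8 unit cubes


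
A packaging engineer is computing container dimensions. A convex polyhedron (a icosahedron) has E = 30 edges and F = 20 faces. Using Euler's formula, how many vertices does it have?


Polyhedron: icosahedron
Euler's formula for convex polyhedra: V - E + F = 2
Given: E = 30 edges and F = 20 faces
Solve for V:
V = 2 + E - F = 2 + 30 - 20 = 12
12 vertices


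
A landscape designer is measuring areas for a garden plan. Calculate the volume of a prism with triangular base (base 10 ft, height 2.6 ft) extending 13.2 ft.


Shape: triangular prism
Triangle base = 10 ft, triangle height = 2.6 ft, prism length L = 13.2 ft
Formula: V = (1/2 * b * h_tri) * L
Cross-section area = 0.5 * 10 * 2.6 = 13
V = 13 * 13.2
V = 171.6
171.6 ft^3


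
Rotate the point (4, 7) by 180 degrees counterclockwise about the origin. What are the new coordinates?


Transformation: rotation about the origin
Original point: (4, 7)
Rule for 180 deg: (x, y) -> (-x, -y)
Apply: (4, 7) -> (-4, -7)
(-4, -7)


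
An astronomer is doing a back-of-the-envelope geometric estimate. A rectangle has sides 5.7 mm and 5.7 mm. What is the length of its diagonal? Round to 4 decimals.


Shape: rectangle (diagonal via Pythagoras)
Sides: 5.7 mm and 5.7 mm
Formula: d = sqrt(l^2 + w^2)
l^2 = 32.49, w^2 = 32.49
l^2 + w^2 = 64.98
d = sqrt(64.98)
d = 8.061
8.061 mm


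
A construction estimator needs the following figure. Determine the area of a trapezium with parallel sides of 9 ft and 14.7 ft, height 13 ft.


Shape: trapezoid
Parallel sides a = 9 ft, b = 14.7 ft; Height h = 13 ft
Formula: A = (a + b) * h / 2
a + b = 9 + 14.7 = 23.7
A = 23.7 * 13 / 2
A = 308.1 / 2
A = 154.05
154.05 ft^2


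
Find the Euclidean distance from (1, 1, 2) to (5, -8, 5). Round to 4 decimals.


3D distance between two points
P1 = (1, 1, 2), P2 = (5, -8, 5)
Formula: d = sqrt((x2-x1)^2 + (y2-y1)^2 + (z2-z1)^2)
dx = 5 - 1 = 4
dy = -8 - 1 = -9
dz = 5 - 2 = 3
dx^2 + dy^2 + dz^2 = 16 + 81 + 9 = 106
d = sqrt(106)
d = 10.2956
10.2956 units


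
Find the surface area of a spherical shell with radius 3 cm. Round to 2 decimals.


Shape: sphere
Radius r = 3 cm
Formula: SA = 4 * pi * r^2
r^2 = 9
SA = 4 * pi * 9
SA = 36 * pi
SA = 113.1
113.1 cm^2


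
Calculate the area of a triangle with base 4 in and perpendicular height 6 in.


Shape: triangle
Base b = 4 in, Height h = 6 in
Formula: A = (1/2) * b * h
A = 0.5 * 4 * 6
A = 0.5 * 24
A = 12
12 in^2


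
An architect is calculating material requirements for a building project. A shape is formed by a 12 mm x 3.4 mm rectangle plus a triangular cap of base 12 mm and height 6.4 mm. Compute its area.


Composite shape: rectangle + triangle
Rectangle area = 12 * 3.4 = 40.8
Triangle area = 0.5 * 12 * 6.4 = 38.4
Total = 40.8 + 38.4
Total = 79.2
79.2 mm^2


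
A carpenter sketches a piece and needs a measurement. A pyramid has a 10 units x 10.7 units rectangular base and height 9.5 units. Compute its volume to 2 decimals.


Shape: rectangular pyramid
Base: 10 units x 10.7 units, Height h = 9.5 units
Formula: V = (1/3) * base_area * h
base_area = 10 * 10.7 = 107
base_area * h = 107 * 9.5 = 1016.5
V = 1016.5 / 3
V = 338.83
338.83 units^3


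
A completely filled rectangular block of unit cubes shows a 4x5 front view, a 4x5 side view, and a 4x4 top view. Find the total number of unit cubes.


Orthographic views of a solid rectangular block:
Front view 4 x 5 -> length = 4, height = 5
Side view 4 x 5 -> width = 4, height = 5 (consistent)
Top view 4 x 4 -> confirms length = 4, width = 4
The block is 4 x 4 x 5.
Total unit cubes = 4 * 4 * 5 = 80
80 unit cubes


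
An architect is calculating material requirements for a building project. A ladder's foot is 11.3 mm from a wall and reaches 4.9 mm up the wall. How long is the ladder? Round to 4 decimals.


Shape: right triangle
Legs a = 11.3 mm, b = 4.9 mm
Formula: c = sqrt(a^2 + b^2)
a^2 = 127.69, b^2 = 24.01
a^2 + b^2 = 151.7
c = sqrt(151.7)
c = 12.3167
12.3167 mm


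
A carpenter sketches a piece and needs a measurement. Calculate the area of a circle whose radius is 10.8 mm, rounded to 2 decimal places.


Shape: circle
Radius r = 10.8 mm
Formula: A = pi * r^2
r^2 = 10.8^2 = 116.64
A = pi * 116.64
A = 366.44
366.44 mm^2


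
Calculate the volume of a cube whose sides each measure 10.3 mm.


Shape: cube
Side s = 10.3 mm
Formula: V = s^3
V = 10.3 * 10.3 * 10.3
V = 106.09 * 10.3
V = 1092.727
1092.727 mm^3


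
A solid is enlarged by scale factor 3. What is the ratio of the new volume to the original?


Linear scale factor k = 3
Rule: under a linear scaling by k, volumes scale by k^3.
k^3 = 3 * 3 * 3
k^3 = 9 * 3
k^3 = 27
Volume scales by a factor of 27.
27 (dimensionless)


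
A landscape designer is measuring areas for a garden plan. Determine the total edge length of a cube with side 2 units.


Shape: cube
Side s = 2 units
A cube has 12 edges, all equal.
Formula: total edge length = 12 * s
Total = 12 * 2
Total = 24
24 units


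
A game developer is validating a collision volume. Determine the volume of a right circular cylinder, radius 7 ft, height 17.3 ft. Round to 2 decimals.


Shape: cylinder
Radius r = 7 ft, Height h = 17.3 ft
Formula: V = pi * r^2 * h
r^2 = 49
V = pi * 49 * 17.3
V = 847.7 * pi
V = 2663.13
2663.13 ft^3


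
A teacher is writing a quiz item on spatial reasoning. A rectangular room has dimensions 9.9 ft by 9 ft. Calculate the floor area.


Shape: rectangle
Length l = 9.9 ft, Width w = 9 ft
Formula: A = l * w
A = 9.9 * 9
A = 89.1
89.1 ft^2


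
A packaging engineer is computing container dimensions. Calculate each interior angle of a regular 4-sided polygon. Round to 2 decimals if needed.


Shape: regular square (4 sides)
Formula: interior angle = (n - 2) * 180 / n
(n - 2) = 2
(n - 2) * 180 = 360
angle = 360 / 4
angle = 90
90 degrees


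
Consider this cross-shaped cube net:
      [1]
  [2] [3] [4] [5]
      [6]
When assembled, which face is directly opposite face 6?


Net: cross layout. Take square 3 as the base (bottom).
Fold the four squares in the horizontal row up around 3: 2 -> left, 4 -> right, 5 wraps to the top.
Fold 1 and 6 up from 3: 1 -> back, 6 -> front.
Opposite pairs are therefore: (1, 6), (2, 4), (3, 5).
Face 6 is opposite face 1.
face 1


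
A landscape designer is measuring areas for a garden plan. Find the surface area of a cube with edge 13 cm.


Shape: cube
Side s = 13 cm
A cube has 6 square faces.
Formula: SA = 6 * s^2
s^2 = 169
SA = 6 * 169
SA = 1014
1014 cm^2


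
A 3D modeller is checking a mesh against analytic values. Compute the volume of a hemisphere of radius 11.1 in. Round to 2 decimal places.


Shape: hemisphere (half of a sphere)
Radius r = 11.1 in
Formula: V = (1/2) * (4/3) * pi * r^3 = (2/3) * pi * r^3
r^3 = 1367.631
(2/3) * 1367.631 = 911.754
V = 911.754 * pi
V = 2864.36
2864.36 in^3


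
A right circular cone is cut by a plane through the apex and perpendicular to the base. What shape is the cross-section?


Solid: right circular cone
Cutting plane: through the apex and perpendicular to the base
Visualize the intersection of the plane with the solid's surface.
The boundary of the cut region is a isosceles triangle.
isosceles triangle


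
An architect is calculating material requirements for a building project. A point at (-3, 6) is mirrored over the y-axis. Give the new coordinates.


Transformation: reflection
Original point: (-3, 6)
Rule for reflection over the y-axis: (x, y) -> (-x, y)
Apply: (-3, 6) -> (3, 6)
(3, 6)


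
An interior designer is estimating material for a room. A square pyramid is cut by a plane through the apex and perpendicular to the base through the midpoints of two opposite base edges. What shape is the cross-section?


Solid: square pyramid
Cutting plane: through the apex and perpendicular to the base through the midpoints of two opposite base edges
Visualize the intersection of the plane with the solid's surface.
The boundary of the cut region is a isosceles triangle.
isosceles triangle


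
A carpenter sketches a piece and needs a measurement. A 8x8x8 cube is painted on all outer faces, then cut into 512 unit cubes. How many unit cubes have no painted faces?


Large cube: 8 x 8 x 8, cut into unit cubes.
n = 8, so n - 2 = 6
Unpainted cubes form the interior (n - 2)^3 block.
(n - 2)^3 = 6^3 = 216
216 unit cubes


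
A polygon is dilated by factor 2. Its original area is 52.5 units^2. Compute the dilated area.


Linear scale factor k = 2
Original area = 52.5 units^2
Rule: under a linear scaling by k, areas scale by k^2.
k^2 = 2^2 = 4
New area = 52.5 * 4
New area = 210
210 units^2


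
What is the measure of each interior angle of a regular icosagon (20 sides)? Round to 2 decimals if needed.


Shape: regular icosagon (20 sides)
Formula: interior angle = (n - 2) * 180 / n
(n - 2) = 18
(n - 2) * 180 = 3240
angle = 3240 / 20
angle = 162
162 degrees


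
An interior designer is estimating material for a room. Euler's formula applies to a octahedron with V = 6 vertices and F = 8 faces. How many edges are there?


Polyhedron: octahedron
Euler's formula for convex polyhedra: V - E + F = 2
Given: V = 6 vertices and F = 8 faces
Solve for E:
E = V + F - 2 = 6 + 8 - 2 = 12
12 edges


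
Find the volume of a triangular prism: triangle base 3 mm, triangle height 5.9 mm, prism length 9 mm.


Shape: triangular prism
Triangle base = 3 mm, triangle height = 5.9 mm, prism length L = 9 mm
Formula: V = (1/2 * b * h_tri) * L
Cross-section area = 0.5 * 3 * 5.9 = 8.85
V = 8.85 * 9
V = 79.65
79.65 mm^3


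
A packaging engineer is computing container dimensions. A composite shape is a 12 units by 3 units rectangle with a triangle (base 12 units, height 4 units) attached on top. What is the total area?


Composite shape: rectangle + triangle
Rectangle area = 12 * 3 = 36
Triangle area = 0.5 * 12 * 4 = 24
Total = 36 + 24
Total = 60
60 units^2


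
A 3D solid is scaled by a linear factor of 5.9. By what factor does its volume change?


Linear scale factor k = 5.9
Rule: under a linear scaling by k, volumes scale by k^3.
k^3 = 5.9 * 5.9 * 5.9
k^3 = 34.81 * 5.9
k^3 = 205.379
Volume scales by a factor of 205.379.
205.379 (dimensionless)


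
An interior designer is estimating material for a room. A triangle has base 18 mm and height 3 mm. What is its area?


Shape: triangle
Base b = 18 mm, Height h = 3 mm
Formula: A = (1/2) * b * h
A = 0.5 * 18 * 3
A = 0.5 * 54
A = 27
27 mm^2


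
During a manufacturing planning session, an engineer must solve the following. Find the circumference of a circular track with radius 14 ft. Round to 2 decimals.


Shape: circle
Radius r = 14 ft
Formula: C = 2 * pi * r
C = 2 * pi * 14
C = 28 * pi
C = 87.96
87.96 ft


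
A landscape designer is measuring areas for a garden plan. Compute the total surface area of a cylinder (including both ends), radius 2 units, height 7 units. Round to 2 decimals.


Shape: closed cylinder
Radius r = 2 units, Height h = 7 units
Formula: SA = 2*pi*r^2 + 2*pi*r*h = 2*pi*r*(r + h)
r + h = 9
2 * r * (r + h) = 2 * 2 * 9 = 36
SA = 36 * pi
SA = 113.1
113.1 units^2


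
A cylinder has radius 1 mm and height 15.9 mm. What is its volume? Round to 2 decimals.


Shape: cylinder
Radius r = 1 mm, Height h = 15.9 mm
Formula: V = pi * r^2 * h
r^2 = 1
V = pi * 1 * 15.9
V = 15.9 * pi
V = 49.95
49.95 mm^3


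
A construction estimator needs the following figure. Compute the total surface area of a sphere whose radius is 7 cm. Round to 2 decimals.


Shape: sphere
Radius r = 7 cm
Formula: SA = 4 * pi * r^2
r^2 = 49
SA = 4 * pi * 49
SA = 196 * pi
SA = 615.75
615.75 cm^2


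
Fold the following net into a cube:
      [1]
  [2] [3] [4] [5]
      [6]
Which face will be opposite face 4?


Net: cross layout. Take square 3 as the base (bottom).
Fold the four squares in the horizontal row up around 3: 2 -> left, 4 -> right, 5 wraps to the top.
Fold 1 and 6 up from 3: 1 -> back, 6 -> front.
Opposite pairs are therefore: (1, 6), (2, 4), (3, 5).
Face 4 is opposite face 2.
face 2


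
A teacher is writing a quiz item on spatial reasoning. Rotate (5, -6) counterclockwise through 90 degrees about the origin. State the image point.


Transformation: rotation about the origin
Original point: (5, -6)
Rule for 90 deg counterclockwise: (x, y) -> (-y, x)
Apply: (5, -6) -> (6, 5)
(6, 5)


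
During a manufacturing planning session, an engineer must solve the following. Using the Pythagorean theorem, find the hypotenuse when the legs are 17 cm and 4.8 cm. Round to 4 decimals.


Shape: right triangle
Legs a = 17 cm, b = 4.8 cm
Formula: c = sqrt(a^2 + b^2)
a^2 = 289, b^2 = 23.04
a^2 + b^2 = 312.04
c = sqrt(312.04)
c = 17.6647
17.6647 cm


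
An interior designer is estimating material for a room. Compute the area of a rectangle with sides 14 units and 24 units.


Shape: rectangle
Length l = 14 units, Width w = 24 units
Formula: A = l * w
A = 14 * 24
A = 336
336 units^2


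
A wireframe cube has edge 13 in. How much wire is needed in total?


Shape: cube
Side s = 13 in
A cube has 12 edges, all equal.
Formula: total edge length = 12 * s
Total = 12 * 13
Total = 156
156 in


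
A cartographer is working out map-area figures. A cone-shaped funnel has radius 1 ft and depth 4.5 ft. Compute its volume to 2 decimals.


Shape: cone
Radius r = 1 ft, Height h = 4.5 ft
Formula: V = (1/3) * pi * r^2 * h
r^2 = 1
pi * r^2 * h = pi * 1 * 4.5 = 4.5 * pi
V = 4.5 * pi / 3
V = 4.71
4.71 ft^3


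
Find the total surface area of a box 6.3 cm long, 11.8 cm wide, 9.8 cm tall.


Shape: rectangular prism
l = 6.3 cm, w = 11.8 cm, h = 9.8 cm
Formula: SA = 2(lw + lh + wh)
lw = 74.34, lh = 61.74, wh = 115.64
lw + lh + wh = 251.72
SA = 2 * 251.72
SA = 503.44
503.44 cm^2


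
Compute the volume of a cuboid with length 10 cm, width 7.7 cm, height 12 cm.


Shape: rectangular prism
l = 10 cm, w = 7.7 cm, h = 12 cm
Formula: V = l * w * h
V = 10 * 7.7 * 12
V = 77 * 12
V = 924
924 cm^3


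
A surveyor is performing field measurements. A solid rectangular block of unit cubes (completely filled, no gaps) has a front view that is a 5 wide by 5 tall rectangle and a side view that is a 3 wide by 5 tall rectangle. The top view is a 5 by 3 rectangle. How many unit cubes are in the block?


Orthographic views of a solid rectangular block:
Front view 5 x 5 -> length = 5, height = 5
Side view 3 x 5 -> width = 3, height = 5 (consistent)
Top view 5 x 3 -> confirms length = 5, width = 3
The block is 5 x 3 x 5.
Total unit cubes = 5 * 3 * 5 = 75
75 unit cubes


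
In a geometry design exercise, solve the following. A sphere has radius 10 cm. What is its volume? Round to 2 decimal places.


Shape: sphere
Radius r = 10 cm
Formula: V = (4/3) * pi * r^3
r^3 = 1000
(4/3) * 1000 = 1333.333333
V = 1333.333333 * pi
V = 4188.79
4188.79 cm^3


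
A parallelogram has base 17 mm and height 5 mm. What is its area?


Shape: parallelogram
Base b = 17 mm, Height h = 5 mm
Formula: A = b * h
A = 17 * 5
A = 85
85 mm^2


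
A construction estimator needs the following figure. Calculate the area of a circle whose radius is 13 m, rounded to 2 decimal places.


Shape: circle
Radius r = 13 m
Formula: A = pi * r^2
r^2 = 13^2 = 169
A = pi * 169
A = 530.93
530.93 m^2
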